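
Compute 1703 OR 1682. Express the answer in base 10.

1719

1703 = 11010100111
1682 = 11010010010
 OR → 11010110111 = 1719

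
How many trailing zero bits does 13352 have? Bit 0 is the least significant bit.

3

13352 = 11010000101000
Trailing zeros: 3, so the lowest set bit is bit 3 (value 8).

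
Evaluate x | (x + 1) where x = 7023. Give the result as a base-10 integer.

7039

x = 1101101101111 = 7023
x + 1 = 1101101110000
OR    = 1101101111111 = 7039
(x | (x + 1) sets the lowest cleared bit.)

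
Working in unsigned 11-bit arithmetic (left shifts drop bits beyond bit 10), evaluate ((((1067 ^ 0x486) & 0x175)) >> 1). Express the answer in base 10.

1067 = 10000101011
0x486 = 10010000110
→ ^ → 00010101101 = 173
0x175 = 00101110101
→ & → 00000100101 = 37
→ >> 1 → 00000010010 = 18

18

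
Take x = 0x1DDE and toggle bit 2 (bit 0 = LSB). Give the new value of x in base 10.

7642

x = 1110111011110
bit 2 is currently 1; toggle it via x ^ (1 << 2) = x ^ 4
→ 1110111011010 = 7642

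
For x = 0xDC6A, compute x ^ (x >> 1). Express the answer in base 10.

x = 1101110001101010 = 56426
x>>1 = 0110111000110101
XOR  = 1011001001011111 = 45663
(x ^ (x >> 1) gives the standard binary-reflected Gray code of x.)

45663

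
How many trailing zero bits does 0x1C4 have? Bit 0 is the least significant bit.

0x1C4 = 111000100
Trailing zeros: 2, so the lowest set bit is bit 2 (value 4).

2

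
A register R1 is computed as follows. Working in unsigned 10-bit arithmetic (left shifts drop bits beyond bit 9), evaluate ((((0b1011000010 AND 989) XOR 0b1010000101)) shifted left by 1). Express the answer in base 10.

138

0b1011000010 = 1011000010
989 = 1111011101
→ AND → 1011000000 = 704
0b1010000101 = 1010000101
→ XOR → 0001000101 = 69
→ shifted left by 1 (mod 2^10) → 0010001010 = 138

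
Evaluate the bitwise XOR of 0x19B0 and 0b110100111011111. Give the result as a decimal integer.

0x19B0 = 001100110110000
b = 110100111011111
XOR → 111000001101111 = 28783

28783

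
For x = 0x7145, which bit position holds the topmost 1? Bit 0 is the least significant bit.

0x7145 = 111000101000101
The topmost 1 is at position 14 (since 2^14 = 16384 ≤ 28997 < 32768).

14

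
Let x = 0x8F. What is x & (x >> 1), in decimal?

7

x = 10001111 = 143
x>>1 = 01000111
AND  = 00000111 = 7
(x & (x >> 1) has a 1 wherever x has two consecutive 1 bits.)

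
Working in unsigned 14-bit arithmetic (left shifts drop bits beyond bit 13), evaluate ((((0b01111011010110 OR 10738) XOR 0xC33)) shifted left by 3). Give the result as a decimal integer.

7720

0b01111011010110 = 01111011010110
10738 = 10100111110010
→ OR → 11111111110110 = 16374
0xC33 = 00110000110011
→ XOR → 11001111000101 = 13253
→ shifted left by 3 (mod 2^14) → 01111000101000 = 7720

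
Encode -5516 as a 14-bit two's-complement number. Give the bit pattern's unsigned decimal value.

5516 in 14 bits: 01010110001100
Invert: 10101001110011
Add 1:  10101001110100 = 10868
(Check: 2^14 - 5516 = 16384 - 5516 = 10868.)

10868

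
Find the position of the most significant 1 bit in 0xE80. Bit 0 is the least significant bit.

0xE80 = 111010000000
The topmost 1 is at position 11 (since 2^11 = 2048 ≤ 3712 < 4096).

11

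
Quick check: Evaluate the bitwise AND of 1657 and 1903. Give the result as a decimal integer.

1657 = 11001111001
1903 = 11101101111
AND → 11001101001 = 1641

1641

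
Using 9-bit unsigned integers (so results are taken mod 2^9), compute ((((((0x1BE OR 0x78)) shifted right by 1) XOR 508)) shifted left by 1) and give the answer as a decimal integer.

6

0x1BE = 110111110
0x78 = 001111000
→ OR → 111111110 = 510
→ shifted right by 1 → 011111111 = 255
508 = 111111100
→ XOR → 100000011 = 259
→ shifted left by 1 (mod 2^9) → 000000110 = 6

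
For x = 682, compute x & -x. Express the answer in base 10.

x = 1010101010 = 682
-x (two's complement) = …0101010110
AND   = 0000000010 = 2
(x & -x isolates the lowest set bit of x.)

2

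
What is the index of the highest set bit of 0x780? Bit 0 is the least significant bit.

10

0x780 = 11110000000
The topmost 1 is at position 10 (since 2^10 = 1024 ≤ 1920 < 2048).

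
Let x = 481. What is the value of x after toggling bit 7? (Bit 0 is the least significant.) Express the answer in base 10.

353

x = 111100001
bit 7 is currently 1; toggle it via x ^ (1 << 7) = x ^ 128
→ 101100001 = 353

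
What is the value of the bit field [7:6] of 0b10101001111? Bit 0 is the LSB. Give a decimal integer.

v = 10101001111
Shift right by 6: 10101
Mask low 2 bits: 01 = 1

1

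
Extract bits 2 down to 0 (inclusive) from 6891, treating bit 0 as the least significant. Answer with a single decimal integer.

v = 1101011101011
Shift right by 0: 1101011101011
Mask low 3 bits: 011 = 3

3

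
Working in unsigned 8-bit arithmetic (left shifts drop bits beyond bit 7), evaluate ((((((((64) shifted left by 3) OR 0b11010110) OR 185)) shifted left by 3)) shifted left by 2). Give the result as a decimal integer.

64 = 01000000
→ shifted left by 3 (mod 2^8) → 00000000 = 0
0b11010110 = 11010110
→ OR → 11010110 = 214
185 = 10111001
→ OR → 11111111 = 255
→ shifted left by 3 (mod 2^8) → 11111000 = 248
→ shifted left by 2 (mod 2^8) → 11100000 = 224

224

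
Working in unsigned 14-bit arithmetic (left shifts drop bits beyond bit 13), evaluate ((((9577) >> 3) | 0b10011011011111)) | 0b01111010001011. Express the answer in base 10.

16127

9577 = 10010101101001
→ >> 3 → 00010010101101 = 1197
0b10011011011111 = 10011011011111
→ | → 10011011111111 = 9983
0b01111010001011 = 01111010001011
→ | → 11111011111111 = 16127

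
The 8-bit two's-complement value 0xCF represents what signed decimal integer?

pattern = 11001111 (MSB is 1 ⇒ negative)
Invert: 00110000, add 1 → 00110001 = 49, so the value is -49.
(Equivalently: 207 - 2^8 = 207 - 256 = -49.)

-49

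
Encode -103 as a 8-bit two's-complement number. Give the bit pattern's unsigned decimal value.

153

103 in 8 bits: 01100111
Invert: 10011000
Add 1:  10011001 = 153
(Check: 2^8 - 103 = 256 - 103 = 153.)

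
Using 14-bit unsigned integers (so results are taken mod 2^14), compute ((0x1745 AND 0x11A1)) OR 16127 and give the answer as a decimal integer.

0x1745 = 01011101000101
0x11A1 = 01000110100001
→ AND → 01000100000001 = 4353
16127 = 11111011111111
→ OR → 11111111111111 = 16383

16383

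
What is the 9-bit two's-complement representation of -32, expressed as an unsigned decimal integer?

32 in 9 bits: 000100000
Invert: 111011111
Add 1:  111100000 = 480
(Check: 2^9 - 32 = 512 - 32 = 480.)

480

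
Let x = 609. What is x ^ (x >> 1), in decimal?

849

x = 1001100001 = 609
x>>1 = 0100110000
XOR  = 1101010001 = 849
(x ^ (x >> 1) gives the standard binary-reflected Gray code of x.)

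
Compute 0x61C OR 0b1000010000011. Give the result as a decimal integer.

0x61C = 0011000011100
b = 1000010000011
 OR → 1011010011111 = 5791

5791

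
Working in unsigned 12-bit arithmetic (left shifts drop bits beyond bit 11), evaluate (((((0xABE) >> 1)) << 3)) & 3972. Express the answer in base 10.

0xABE = 101010111110
→ >> 1 → 010101011111 = 1375
→ << 3 (mod 2^12) → 101011111000 = 2808
3972 = 111110000100
→ & → 101010000000 = 2688

2688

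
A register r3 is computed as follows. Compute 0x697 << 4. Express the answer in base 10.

0x697 = 000011010010111
shift left by 4 → 110100101110000 = 26992
(equivalently, 1687 × 2^4 = 1687 × 16)

26992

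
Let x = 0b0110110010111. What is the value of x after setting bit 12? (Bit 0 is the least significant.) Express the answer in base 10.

7575

x = 0110110010111
bit 12 is currently 0; set it via x | (1 << 12) = x | 4096
→ 1110110010111 = 7575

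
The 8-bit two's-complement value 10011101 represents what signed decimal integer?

-99

pattern = 10011101 (MSB is 1 ⇒ negative)
Invert: 01100010, add 1 → 01100011 = 99, so the value is -99.
(Equivalently: 157 - 2^8 = 157 - 256 = -99.)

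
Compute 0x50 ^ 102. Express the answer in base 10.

0x50 = 1010000
102 = 1100110
XOR → 0110110 = 54

54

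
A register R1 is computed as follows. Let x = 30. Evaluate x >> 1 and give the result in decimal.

30 = 11110
shift right by 1 → 01111 = 15
(equivalently, floor(30 / 2))

15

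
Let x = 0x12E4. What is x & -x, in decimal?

4

x = 1001011100100 = 4836
-x (two's complement) = …0110100011100
AND   = 0000000000100 = 4
(x & -x isolates the lowest set bit of x.)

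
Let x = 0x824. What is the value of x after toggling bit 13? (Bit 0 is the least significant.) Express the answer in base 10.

10276

x = 00100000100100
bit 13 is currently 0; toggle it via x ^ (1 << 13) = x ^ 8192
→ 10100000100100 = 10276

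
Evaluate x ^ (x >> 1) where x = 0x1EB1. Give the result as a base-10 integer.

x = 1111010110001 = 7857
x>>1 = 0111101011000
XOR  = 1000111101001 = 4585
(x ^ (x >> 1) gives the standard binary-reflected Gray code of x.)

4585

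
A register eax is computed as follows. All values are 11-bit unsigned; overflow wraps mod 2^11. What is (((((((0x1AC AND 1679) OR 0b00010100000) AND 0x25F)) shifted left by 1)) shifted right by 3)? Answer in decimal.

0x1AC = 00110101100
1679 = 11010001111
→ AND → 00010001100 = 140
0b00010100000 = 00010100000
→ OR → 00010101100 = 172
0x25F = 01001011111
→ AND → 00000001100 = 12
→ shifted left by 1 (mod 2^11) → 00000011000 = 24
→ shifted right by 3 → 00000000011 = 3

3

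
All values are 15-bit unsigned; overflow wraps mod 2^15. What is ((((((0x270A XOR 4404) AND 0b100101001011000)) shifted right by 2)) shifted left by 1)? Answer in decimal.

0x270A = 010011100001010
4404 = 001000100110100
→ XOR → 011011000111110 = 13886
0b100101001011000 = 100101001011000
→ AND → 000001000011000 = 536
→ shifted right by 2 → 000000010000110 = 134
→ shifted left by 1 (mod 2^15) → 000000100001100 = 268

268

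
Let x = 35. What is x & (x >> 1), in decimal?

x = 100011 = 35
x>>1 = 010001
AND  = 000001 = 1
(x & (x >> 1) has a 1 wherever x has two consecutive 1 bits.)

1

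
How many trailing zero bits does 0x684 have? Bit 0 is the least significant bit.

0x684 = 11010000100
Trailing zeros: 2, so the lowest set bit is bit 2 (value 4).

2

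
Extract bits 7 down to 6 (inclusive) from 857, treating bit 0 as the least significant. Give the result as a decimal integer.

1

v = 0001101011001
Shift right by 6: 0001101
Mask low 2 bits: 01 = 1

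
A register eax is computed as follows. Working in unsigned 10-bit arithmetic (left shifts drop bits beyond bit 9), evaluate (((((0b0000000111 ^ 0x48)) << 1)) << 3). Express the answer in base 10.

0b0000000111 = 0000000111
0x48 = 0001001000
→ ^ → 0001001111 = 79
→ << 1 (mod 2^10) → 0010011110 = 158
→ << 3 (mod 2^10) → 0011110000 = 240

240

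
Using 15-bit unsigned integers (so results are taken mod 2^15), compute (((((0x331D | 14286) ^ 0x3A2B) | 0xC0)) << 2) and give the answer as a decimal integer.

14288

0x331D = 011001100011101
14286 = 011011111001110
→ | → 011011111011111 = 14303
0x3A2B = 011101000101011
→ ^ → 000110111110100 = 3572
0xC0 = 000000011000000
→ | → 000110111110100 = 3572
→ << 2 (mod 2^15) → 011011111010000 = 14288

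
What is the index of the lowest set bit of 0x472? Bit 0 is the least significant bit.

1

0x472 = 10001110010
Trailing zeros: 1, so the lowest set bit is bit 1 (value 2).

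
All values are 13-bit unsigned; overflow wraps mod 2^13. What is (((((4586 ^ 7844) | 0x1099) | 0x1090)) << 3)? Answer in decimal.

7928

4586 = 1000111101010
7844 = 1111010100100
→ ^ → 0111101001110 = 3918
0x1099 = 1000010011001
→ | → 1111111011111 = 8159
0x1090 = 1000010010000
→ | → 1111111011111 = 8159
→ << 3 (mod 2^13) → 1111011111000 = 7928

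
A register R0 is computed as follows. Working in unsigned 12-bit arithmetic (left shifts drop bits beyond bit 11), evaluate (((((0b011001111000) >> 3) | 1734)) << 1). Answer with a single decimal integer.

0b011001111000 = 011001111000
→ >> 3 → 000011001111 = 207
1734 = 011011000110
→ | → 011011001111 = 1743
→ << 1 (mod 2^12) → 110110011110 = 3486

3486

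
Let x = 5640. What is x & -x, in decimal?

x = 1011000001000 = 5640
-x (two's complement) = …0100111111000
AND   = 0000000001000 = 8
(x & -x isolates the lowest set bit of x.)

8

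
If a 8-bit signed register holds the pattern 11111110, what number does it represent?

pattern = 11111110 (MSB is 1 ⇒ negative)
Invert: 00000001, add 1 → 00000010 = 2, so the value is -2.
(Equivalently: 254 - 2^8 = 254 - 256 = -2.)

-2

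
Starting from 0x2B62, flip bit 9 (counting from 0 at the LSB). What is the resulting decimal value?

x = 10101101100010
bit 9 is currently 1; toggle it via x ^ (1 << 9) = x ^ 512
→ 10100101100010 = 10594

10594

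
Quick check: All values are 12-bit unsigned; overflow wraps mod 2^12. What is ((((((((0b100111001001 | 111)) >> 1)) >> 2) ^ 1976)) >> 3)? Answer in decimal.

208

0b100111001001 = 100111001001
111 = 000001101111
→ | → 100111101111 = 2543
→ >> 1 → 010011110111 = 1271
→ >> 2 → 000100111101 = 317
1976 = 011110111000
→ ^ → 011010000101 = 1669
→ >> 3 → 000011010000 = 208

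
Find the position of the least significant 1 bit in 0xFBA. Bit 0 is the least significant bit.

1

0xFBA = 111110111010
Trailing zeros: 1, so the lowest set bit is bit 1 (value 2).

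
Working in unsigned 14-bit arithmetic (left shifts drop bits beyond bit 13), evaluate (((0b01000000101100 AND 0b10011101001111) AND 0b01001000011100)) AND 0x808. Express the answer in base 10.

0b01000000101100 = 01000000101100
0b10011101001111 = 10011101001111
→ AND → 00000000001100 = 12
0b01001000011100 = 01001000011100
→ AND → 00000000001100 = 12
0x808 = 00100000001000
→ AND → 00000000001000 = 8

8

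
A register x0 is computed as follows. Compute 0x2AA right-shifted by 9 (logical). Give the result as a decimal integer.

0x2AA = 1010101010
shift right by 9 → 0000000001 = 1
(equivalently, floor(682 / 512))

1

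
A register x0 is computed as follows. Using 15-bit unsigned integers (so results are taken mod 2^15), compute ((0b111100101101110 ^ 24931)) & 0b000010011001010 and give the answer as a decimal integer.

0b111100101101110 = 111100101101110
24931 = 110000101100011
→ ^ → 001100000001101 = 6157
0b000010011001010 = 000010011001010
→ & → 000000000001000 = 8

8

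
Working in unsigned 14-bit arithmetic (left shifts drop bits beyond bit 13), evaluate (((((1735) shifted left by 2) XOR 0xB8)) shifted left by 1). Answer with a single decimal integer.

1735 = 00011011000111
→ shifted left by 2 (mod 2^14) → 01101100011100 = 6940
0xB8 = 00000010111000
→ XOR → 01101110100100 = 7076
→ shifted left by 1 (mod 2^14) → 11011101001000 = 14152

14152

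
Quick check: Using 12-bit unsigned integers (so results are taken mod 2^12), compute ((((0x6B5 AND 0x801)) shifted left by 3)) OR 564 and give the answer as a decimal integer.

572

0x6B5 = 011010110101
0x801 = 100000000001
→ AND → 000000000001 = 1
→ shifted left by 3 (mod 2^12) → 000000001000 = 8
564 = 001000110100
→ OR → 001000111100 = 572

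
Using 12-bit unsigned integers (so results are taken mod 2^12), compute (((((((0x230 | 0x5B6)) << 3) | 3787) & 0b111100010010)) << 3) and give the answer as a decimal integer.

0x230 = 001000110000
0x5B6 = 010110110110
→ | → 011110110110 = 1974
→ << 3 (mod 2^12) → 110110110000 = 3504
3787 = 111011001011
→ | → 111111111011 = 4091
0b111100010010 = 111100010010
→ & → 111100010010 = 3858
→ << 3 (mod 2^12) → 100010010000 = 2192

2192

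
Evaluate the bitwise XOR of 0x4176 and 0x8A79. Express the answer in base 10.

0x4176 = 0100000101110110
0x8A79 = 1000101001111001
XOR → 1100101100001111 = 51983

51983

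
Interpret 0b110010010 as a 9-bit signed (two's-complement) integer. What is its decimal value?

-110

pattern = 110010010 (MSB is 1 ⇒ negative)
Invert: 001101101, add 1 → 001101110 = 110, so the value is -110.
(Equivalently: 402 - 2^9 = 402 - 512 = -110.)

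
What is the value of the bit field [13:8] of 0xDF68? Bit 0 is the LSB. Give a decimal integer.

31

v = 1101111101101000
Shift right by 8: 11011111
Mask low 6 bits: 011111 = 31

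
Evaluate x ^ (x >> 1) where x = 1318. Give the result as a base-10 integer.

1973

x = 10100100110 = 1318
x>>1 = 01010010011
XOR  = 11110110101 = 1973
(x ^ (x >> 1) gives the standard binary-reflected Gray code of x.)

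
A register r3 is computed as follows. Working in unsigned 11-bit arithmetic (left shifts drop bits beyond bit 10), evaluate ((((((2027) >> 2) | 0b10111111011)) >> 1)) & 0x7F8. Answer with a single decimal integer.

760

2027 = 11111101011
→ >> 2 → 00111111010 = 506
0b10111111011 = 10111111011
→ | → 10111111011 = 1531
→ >> 1 → 01011111101 = 765
0x7F8 = 11111111000
→ & → 01011111000 = 760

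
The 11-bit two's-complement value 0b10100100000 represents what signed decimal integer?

pattern = 10100100000 (MSB is 1 ⇒ negative)
Invert: 01011011111, add 1 → 01011100000 = 736, so the value is -736.
(Equivalently: 1312 - 2^11 = 1312 - 2048 = -736.)

-736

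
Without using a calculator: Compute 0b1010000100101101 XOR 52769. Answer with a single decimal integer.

28428

a = 1010000100101101
52769 = 1100111000100001
XOR → 0110111100001100 = 28428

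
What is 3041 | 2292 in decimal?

3061

3041 = 101111100001
2292 = 100011110100
 OR → 101111110101 = 3061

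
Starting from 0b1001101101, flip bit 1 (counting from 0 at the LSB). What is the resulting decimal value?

623

x = 1001101101
bit 1 is currently 0; toggle it via x ^ (1 << 1) = x ^ 2
→ 1001101111 = 623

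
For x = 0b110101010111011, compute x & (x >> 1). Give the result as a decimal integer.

8217

x = 110101010111011 = 27323
x>>1 = 011010101011101
AND  = 010000000011001 = 8217
(x & (x >> 1) has a 1 wherever x has two consecutive 1 bits.)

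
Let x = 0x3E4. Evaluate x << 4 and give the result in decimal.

0x3E4 = 00001111100100
shift left by 4 → 11111001000000 = 15936
(equivalently, 996 × 2^4 = 996 × 16)

15936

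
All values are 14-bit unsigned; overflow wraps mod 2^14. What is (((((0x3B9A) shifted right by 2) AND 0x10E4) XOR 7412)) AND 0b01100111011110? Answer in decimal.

0x3B9A = 11101110011010
→ shifted right by 2 → 00111011100110 = 3814
0x10E4 = 01000011100100
→ AND → 00000011100100 = 228
7412 = 01110011110100
→ XOR → 01110000010000 = 7184
0b01100111011110 = 01100111011110
→ AND → 01100000010000 = 6160

6160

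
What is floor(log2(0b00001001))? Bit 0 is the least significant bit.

0b00001001 = 1001
The topmost 1 is at position 3 (since 2^3 = 8 ≤ 9 < 16).

3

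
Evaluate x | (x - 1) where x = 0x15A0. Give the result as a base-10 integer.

x = 1010110100000 = 5536
x - 1 = 1010110011111
OR    = 1010110111111 = 5567
(x | (x - 1) sets all bits below the lowest set bit.)

5567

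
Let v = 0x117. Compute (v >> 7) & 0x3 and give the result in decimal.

v = 00100010111
Shift right by 7: 0010
Mask low 2 bits: 10 = 2

2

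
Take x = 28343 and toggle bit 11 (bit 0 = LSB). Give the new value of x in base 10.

26295

x = 110111010110111
bit 11 is currently 1; toggle it via x ^ (1 << 11) = x ^ 2048
→ 110011010110111 = 26295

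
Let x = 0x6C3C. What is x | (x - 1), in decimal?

27711

x = 110110000111100 = 27708
x - 1 = 110110000111011
OR    = 110110000111111 = 27711
(x | (x - 1) sets all bits below the lowest set bit.)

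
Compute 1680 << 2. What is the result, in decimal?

1680 = 0011010010000
shift left by 2 → 1101001000000 = 6720
(equivalently, 1680 × 2^2 = 1680 × 4)

6720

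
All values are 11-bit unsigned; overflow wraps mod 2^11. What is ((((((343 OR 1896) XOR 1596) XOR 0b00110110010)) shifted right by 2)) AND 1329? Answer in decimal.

343 = 00101010111
1896 = 11101101000
→ OR → 11101111111 = 1919
1596 = 11000111100
→ XOR → 00101000011 = 323
0b00110110010 = 00110110010
→ XOR → 00011110001 = 241
→ shifted right by 2 → 00000111100 = 60
1329 = 10100110001
→ AND → 00000110000 = 48

48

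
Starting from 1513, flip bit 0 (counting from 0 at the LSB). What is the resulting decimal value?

1512

x = 10111101001
bit 0 is currently 1; toggle it via x ^ (1 << 0) = x ^ 1
→ 10111101000 = 1512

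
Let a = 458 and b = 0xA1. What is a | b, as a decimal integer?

491

458 = 111001010
0xA1 = 010100001
 OR → 111101011 = 491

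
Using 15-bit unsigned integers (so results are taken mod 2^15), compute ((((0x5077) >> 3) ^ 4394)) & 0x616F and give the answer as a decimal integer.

292

0x5077 = 101000001110111
→ >> 3 → 000101000001110 = 2574
4394 = 001000100101010
→ ^ → 001101100100100 = 6948
0x616F = 110000101101111
→ & → 000000100100100 = 292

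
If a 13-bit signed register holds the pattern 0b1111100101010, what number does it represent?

pattern = 1111100101010 (MSB is 1 ⇒ negative)
Invert: 0000011010101, add 1 → 0000011010110 = 214, so the value is -214.
(Equivalently: 7978 - 2^13 = 7978 - 8192 = -214.)

-214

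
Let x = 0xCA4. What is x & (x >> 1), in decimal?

x = 110010100100 = 3236
x>>1 = 011001010010
AND  = 010000000000 = 1024
(x & (x >> 1) has a 1 wherever x has two consecutive 1 bits.)

1024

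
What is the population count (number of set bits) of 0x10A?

3

0x10A = 100001010
Count the 1s: 1 + 1 + 1 = 3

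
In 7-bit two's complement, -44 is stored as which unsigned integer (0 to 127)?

44 in 7 bits: 0101100
Invert: 1010011
Add 1:  1010100 = 84
(Check: 2^7 - 44 = 128 - 44 = 84.)

84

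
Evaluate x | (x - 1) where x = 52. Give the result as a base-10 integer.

55

x = 110100 = 52
x - 1 = 110011
OR    = 110111 = 55
(x | (x - 1) sets all bits below the lowest set bit.)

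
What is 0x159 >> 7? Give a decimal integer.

0x159 = 101011001
shift right by 7 → 000000010 = 2
(equivalently, floor(345 / 128))

2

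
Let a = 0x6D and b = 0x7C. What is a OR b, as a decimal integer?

0x6D = 1101101
0x7C = 1111100
 OR → 1111101 = 125

125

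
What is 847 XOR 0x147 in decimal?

520

847 = 1101001111
0x147 = 0101000111
XOR → 1000001000 = 520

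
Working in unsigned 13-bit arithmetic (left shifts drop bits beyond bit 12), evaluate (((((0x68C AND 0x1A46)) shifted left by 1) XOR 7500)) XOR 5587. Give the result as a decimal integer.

0x68C = 0011010001100
0x1A46 = 1101001000110
→ AND → 0001000000100 = 516
→ shifted left by 1 (mod 2^13) → 0010000001000 = 1032
7500 = 1110101001100
→ XOR → 1100101000100 = 6468
5587 = 1010111010011
→ XOR → 0110010010111 = 3223

3223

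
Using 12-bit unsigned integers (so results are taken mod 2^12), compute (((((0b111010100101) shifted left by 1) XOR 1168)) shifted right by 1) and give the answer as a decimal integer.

1261

0b111010100101 = 111010100101
→ shifted left by 1 (mod 2^12) → 110101001010 = 3402
1168 = 010010010000
→ XOR → 100111011010 = 2522
→ shifted right by 1 → 010011101101 = 1261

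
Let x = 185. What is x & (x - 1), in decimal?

184

x = 10111001 = 185
x - 1 = 10111000
AND   = 10111000 = 184
(x & (x - 1) clears the lowest set bit of x.)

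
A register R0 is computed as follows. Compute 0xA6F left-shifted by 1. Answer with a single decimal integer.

5342

0xA6F = 0101001101111
shift left by 1 → 1010011011110 = 5342
(equivalently, 2671 × 2^1 = 2671 × 2)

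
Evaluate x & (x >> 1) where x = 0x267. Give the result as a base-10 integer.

x = 1001100111 = 615
x>>1 = 0100110011
AND  = 0000100011 = 35
(x & (x >> 1) has a 1 wherever x has two consecutive 1 bits.)

35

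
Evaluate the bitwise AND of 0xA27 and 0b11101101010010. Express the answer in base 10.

0xA27 = 00101000100111
b = 11101101010010
AND → 00101000000010 = 2562

2562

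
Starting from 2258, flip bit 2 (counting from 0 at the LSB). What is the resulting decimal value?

x = 0100011010010
bit 2 is currently 0; toggle it via x ^ (1 << 2) = x ^ 4
→ 0100011010110 = 2262

2262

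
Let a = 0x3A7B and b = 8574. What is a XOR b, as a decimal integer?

6917

0x3A7B = 11101001111011
8574 = 10000101111110
XOR → 01101100000101 = 6917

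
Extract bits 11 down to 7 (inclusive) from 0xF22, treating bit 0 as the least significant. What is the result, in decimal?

30

v = 0111100100010
Shift right by 7: 011110
Mask low 5 bits: 11110 = 30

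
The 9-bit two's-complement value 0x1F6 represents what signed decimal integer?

pattern = 111110110 (MSB is 1 ⇒ negative)
Invert: 000001001, add 1 → 000001010 = 10, so the value is -10.
(Equivalently: 502 - 2^9 = 502 - 512 = -10.)

-10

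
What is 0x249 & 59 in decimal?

0x249 = 1001001001
59 = 0000111011
AND → 0000001001 = 9

9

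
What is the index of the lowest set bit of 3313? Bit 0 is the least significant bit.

3313 = 110011110001
Trailing zeros: 0, so the lowest set bit is bit 0 (value 1).

0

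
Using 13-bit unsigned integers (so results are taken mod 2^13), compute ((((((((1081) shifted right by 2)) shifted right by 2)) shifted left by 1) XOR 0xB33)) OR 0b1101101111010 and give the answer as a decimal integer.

7167

1081 = 0010000111001
→ shifted right by 2 → 0000100001110 = 270
→ shifted right by 2 → 0000001000011 = 67
→ shifted left by 1 (mod 2^13) → 0000010000110 = 134
0xB33 = 0101100110011
→ XOR → 0101110110101 = 2997
0b1101101111010 = 1101101111010
→ OR → 1101111111111 = 7167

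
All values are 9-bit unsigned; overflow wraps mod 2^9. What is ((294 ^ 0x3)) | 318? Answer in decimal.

294 = 100100110
0x3 = 000000011
→ ^ → 100100101 = 293
318 = 100111110
→ | → 100111111 = 319

319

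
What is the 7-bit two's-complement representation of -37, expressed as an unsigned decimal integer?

91

37 in 7 bits: 0100101
Invert: 1011010
Add 1:  1011011 = 91
(Check: 2^7 - 37 = 128 - 37 = 91.)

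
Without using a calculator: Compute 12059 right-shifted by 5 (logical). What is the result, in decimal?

376

12059 = 10111100011011
shift right by 5 → 00000101111000 = 376
(equivalently, floor(12059 / 32))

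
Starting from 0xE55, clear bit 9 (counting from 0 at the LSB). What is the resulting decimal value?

x = 111001010101
bit 9 is currently 1; clear it via x & ~(1 << 9) = x & ~512
→ 110001010101 = 3157

3157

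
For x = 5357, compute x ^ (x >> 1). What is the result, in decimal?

x = 1010011101101 = 5357
x>>1 = 0101001110110
XOR  = 1111010011011 = 7835
(x ^ (x >> 1) gives the standard binary-reflected Gray code of x.)

7835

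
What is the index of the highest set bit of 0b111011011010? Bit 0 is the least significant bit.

0b111011011010 = 111011011010
The topmost 1 is at position 11 (since 2^11 = 2048 ≤ 3802 < 4096).

11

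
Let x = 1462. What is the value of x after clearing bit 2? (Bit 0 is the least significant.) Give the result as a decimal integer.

x = 10110110110
bit 2 is currently 1; clear it via x & ~(1 << 2) = x & ~4
→ 10110110010 = 1458

1458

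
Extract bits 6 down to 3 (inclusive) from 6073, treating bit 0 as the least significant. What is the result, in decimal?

v = 01011110111001
Shift right by 3: 01011110111
Mask low 4 bits: 0111 = 7

7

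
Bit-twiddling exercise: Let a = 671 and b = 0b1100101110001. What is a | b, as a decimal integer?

7167

671 = 0001010011111
b = 1100101110001
 OR → 1101111111111 = 7167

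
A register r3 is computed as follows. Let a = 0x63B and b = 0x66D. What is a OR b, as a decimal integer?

1663

0x63B = 11000111011
0x66D = 11001101101
 OR → 11001111111 = 1663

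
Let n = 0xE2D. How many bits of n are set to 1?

0xE2D = 111000101101
Count the 1s: 1 + 1 + 1 + 1 + 1 + 1 + 1 = 7

7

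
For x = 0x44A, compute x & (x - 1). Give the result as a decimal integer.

x = 10001001010 = 1098
x - 1 = 10001001001
AND   = 10001001000 = 1096
(x & (x - 1) clears the lowest set bit of x.)

1096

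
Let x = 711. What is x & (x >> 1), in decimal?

x = 1011000111 = 711
x>>1 = 0101100011
AND  = 0001000011 = 67
(x & (x >> 1) has a 1 wherever x has two consecutive 1 bits.)

67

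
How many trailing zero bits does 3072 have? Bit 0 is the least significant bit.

10

3072 = 110000000000
Trailing zeros: 10, so the lowest set bit is bit 10 (value 1024).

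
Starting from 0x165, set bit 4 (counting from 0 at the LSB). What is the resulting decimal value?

373

x = 0000101100101
bit 4 is currently 0; set it via x | (1 << 4) = x | 16
→ 0000101110101 = 373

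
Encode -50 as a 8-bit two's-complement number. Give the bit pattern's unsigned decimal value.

50 in 8 bits: 00110010
Invert: 11001101
Add 1:  11001110 = 206
(Check: 2^8 - 50 = 256 - 50 = 206.)

206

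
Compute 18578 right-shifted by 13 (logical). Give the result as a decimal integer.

2

18578 = 100100010010010
shift right by 13 → 000000000000010 = 2
(equivalently, floor(18578 / 8192))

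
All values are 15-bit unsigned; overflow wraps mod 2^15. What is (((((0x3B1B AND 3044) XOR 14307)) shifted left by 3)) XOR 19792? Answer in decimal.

0x3B1B = 011101100011011
3044 = 000101111100100
→ AND → 000101100000000 = 2816
14307 = 011011111100011
→ XOR → 011110011100011 = 15587
→ shifted left by 3 (mod 2^15) → 110011100011000 = 26392
19792 = 100110101010000
→ XOR → 010101001001000 = 10824

10824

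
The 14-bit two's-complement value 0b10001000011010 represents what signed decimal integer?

pattern = 10001000011010 (MSB is 1 ⇒ negative)
Invert: 01110111100101, add 1 → 01110111100110 = 7654, so the value is -7654.
(Equivalently: 8730 - 2^14 = 8730 - 16384 = -7654.)

-7654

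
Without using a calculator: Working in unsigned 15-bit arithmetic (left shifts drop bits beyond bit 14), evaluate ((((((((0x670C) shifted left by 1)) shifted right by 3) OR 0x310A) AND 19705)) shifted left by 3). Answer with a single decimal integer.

17992

0x670C = 110011100001100
→ shifted left by 1 (mod 2^15) → 100111000011000 = 19992
→ shifted right by 3 → 000100111000011 = 2499
0x310A = 011000100001010
→ OR → 011100111001011 = 14795
19705 = 100110011111001
→ AND → 000100011001001 = 2249
→ shifted left by 3 (mod 2^15) → 100011001001000 = 17992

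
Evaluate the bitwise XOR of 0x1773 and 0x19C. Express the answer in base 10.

0x1773 = 1011101110011
0x19C = 0000110011100
XOR → 1011011101111 = 5871

5871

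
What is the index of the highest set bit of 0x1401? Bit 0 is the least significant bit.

12

0x1401 = 1010000000001
The topmost 1 is at position 12 (since 2^12 = 4096 ≤ 5121 < 8192).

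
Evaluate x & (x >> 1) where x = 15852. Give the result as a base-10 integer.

7396

x = 11110111101100 = 15852
x>>1 = 01111011110110
AND  = 01110011100100 = 7396
(x & (x >> 1) has a 1 wherever x has two consecutive 1 bits.)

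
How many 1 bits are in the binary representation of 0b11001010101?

n = 11001010101
Count the 1s: 1 + 1 + 1 + 1 + 1 + 1 = 6

6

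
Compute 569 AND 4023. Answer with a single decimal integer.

561

569 = 001000111001
4023 = 111110110111
AND → 001000110001 = 561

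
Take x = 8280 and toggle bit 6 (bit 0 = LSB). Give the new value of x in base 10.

x = 10000001011000
bit 6 is currently 1; toggle it via x ^ (1 << 6) = x ^ 64
→ 10000000011000 = 8216

8216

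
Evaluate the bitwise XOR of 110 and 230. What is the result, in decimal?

110 = 01101110
230 = 11100110
XOR → 10001000 = 136

136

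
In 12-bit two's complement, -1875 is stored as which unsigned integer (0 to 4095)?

2221

1875 in 12 bits: 011101010011
Invert: 100010101100
Add 1:  100010101101 = 2221
(Check: 2^12 - 1875 = 4096 - 1875 = 2221.)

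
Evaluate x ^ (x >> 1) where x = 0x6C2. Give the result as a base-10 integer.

x = 11011000010 = 1730
x>>1 = 01101100001
XOR  = 10110100011 = 1443
(x ^ (x >> 1) gives the standard binary-reflected Gray code of x.)

1443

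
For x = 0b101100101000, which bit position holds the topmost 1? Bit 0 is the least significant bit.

11

0b101100101000 = 101100101000
The topmost 1 is at position 11 (since 2^11 = 2048 ≤ 2856 < 4096).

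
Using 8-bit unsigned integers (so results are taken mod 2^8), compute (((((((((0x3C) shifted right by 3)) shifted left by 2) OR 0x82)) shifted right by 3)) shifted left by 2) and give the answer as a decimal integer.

0x3C = 00111100
→ shifted right by 3 → 00000111 = 7
→ shifted left by 2 (mod 2^8) → 00011100 = 28
0x82 = 10000010
→ OR → 10011110 = 158
→ shifted right by 3 → 00010011 = 19
→ shifted left by 2 (mod 2^8) → 01001100 = 76

76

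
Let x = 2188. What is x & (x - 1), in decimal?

x = 100010001100 = 2188
x - 1 = 100010001011
AND   = 100010001000 = 2184
(x & (x - 1) clears the lowest set bit of x.)

2184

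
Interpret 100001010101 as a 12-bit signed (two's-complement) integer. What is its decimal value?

-1963

pattern = 100001010101 (MSB is 1 ⇒ negative)
Invert: 011110101010, add 1 → 011110101011 = 1963, so the value is -1963.
(Equivalently: 2133 - 2^12 = 2133 - 4096 = -1963.)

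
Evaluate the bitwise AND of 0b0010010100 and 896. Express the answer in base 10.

a = 0010010100
896 = 1110000000
AND → 0010000000 = 128

128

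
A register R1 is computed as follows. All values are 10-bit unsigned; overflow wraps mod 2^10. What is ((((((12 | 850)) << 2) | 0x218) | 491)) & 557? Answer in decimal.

553

12 = 0000001100
850 = 1101010010
→ | → 1101011110 = 862
→ << 2 (mod 2^10) → 0101111000 = 376
0x218 = 1000011000
→ | → 1101111000 = 888
491 = 0111101011
→ | → 1111111011 = 1019
557 = 1000101101
→ & → 1000101001 = 553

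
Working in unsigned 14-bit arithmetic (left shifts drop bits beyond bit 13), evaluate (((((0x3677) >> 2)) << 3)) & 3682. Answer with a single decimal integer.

3168

0x3677 = 11011001110111
→ >> 2 → 00110110011101 = 3485
→ << 3 (mod 2^14) → 10110011101000 = 11496
3682 = 00111001100010
→ & → 00110001100000 = 3168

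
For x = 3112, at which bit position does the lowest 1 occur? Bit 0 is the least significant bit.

3112 = 110000101000
Trailing zeros: 3, so the lowest set bit is bit 3 (value 8).

3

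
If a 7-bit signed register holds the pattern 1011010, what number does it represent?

-38

pattern = 1011010 (MSB is 1 ⇒ negative)
Invert: 0100101, add 1 → 0100110 = 38, so the value is -38.
(Equivalently: 90 - 2^7 = 90 - 128 = -38.)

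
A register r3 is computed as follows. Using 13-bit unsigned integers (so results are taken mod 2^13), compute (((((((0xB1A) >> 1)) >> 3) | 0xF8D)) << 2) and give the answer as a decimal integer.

7924

0xB1A = 0101100011010
→ >> 1 → 0010110001101 = 1421
→ >> 3 → 0000010110001 = 177
0xF8D = 0111110001101
→ | → 0111110111101 = 4029
→ << 2 (mod 2^13) → 1111011110100 = 7924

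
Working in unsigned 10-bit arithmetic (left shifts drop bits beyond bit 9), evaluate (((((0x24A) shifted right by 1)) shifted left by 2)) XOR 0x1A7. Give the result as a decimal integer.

0x24A = 1001001010
→ shifted right by 1 → 0100100101 = 293
→ shifted left by 2 (mod 2^10) → 0010010100 = 148
0x1A7 = 0110100111
→ XOR → 0100110011 = 307

307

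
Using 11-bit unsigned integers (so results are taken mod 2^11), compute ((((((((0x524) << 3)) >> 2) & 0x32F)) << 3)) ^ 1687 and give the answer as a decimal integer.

0x524 = 10100100100
→ << 3 (mod 2^11) → 00100100000 = 288
→ >> 2 → 00001001000 = 72
0x32F = 01100101111
→ & → 00000001000 = 8
→ << 3 (mod 2^11) → 00001000000 = 64
1687 = 11010010111
→ ^ → 11011010111 = 1751

1751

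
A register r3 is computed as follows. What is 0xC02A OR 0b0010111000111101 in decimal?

60991

0xC02A = 1100000000101010
b = 0010111000111101
 OR → 1110111000111111 = 60991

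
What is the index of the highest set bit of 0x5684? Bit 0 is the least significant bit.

14

0x5684 = 101011010000100
The topmost 1 is at position 14 (since 2^14 = 16384 ≤ 22148 < 32768).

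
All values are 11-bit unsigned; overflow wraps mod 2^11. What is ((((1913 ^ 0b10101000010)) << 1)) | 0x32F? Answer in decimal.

1913 = 11101111001
0b10101000010 = 10101000010
→ ^ → 01000111011 = 571
→ << 1 (mod 2^11) → 10001110110 = 1142
0x32F = 01100101111
→ | → 11101111111 = 1919

1919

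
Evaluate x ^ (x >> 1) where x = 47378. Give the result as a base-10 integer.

x = 1011100100010010 = 47378
x>>1 = 0101110010001001
XOR  = 1110010110011011 = 58779
(x ^ (x >> 1) gives the standard binary-reflected Gray code of x.)

58779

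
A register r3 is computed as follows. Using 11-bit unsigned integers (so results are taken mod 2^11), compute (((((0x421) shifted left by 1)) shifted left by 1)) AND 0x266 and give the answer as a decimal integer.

0x421 = 10000100001
→ shifted left by 1 (mod 2^11) → 00001000010 = 66
→ shifted left by 1 (mod 2^11) → 00010000100 = 132
0x266 = 01001100110
→ AND → 00000000100 = 4

4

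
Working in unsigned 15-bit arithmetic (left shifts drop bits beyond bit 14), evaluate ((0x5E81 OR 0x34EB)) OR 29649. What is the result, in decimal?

0x5E81 = 101111010000001
0x34EB = 011010011101011
→ OR → 111111011101011 = 32491
29649 = 111001111010001
→ OR → 111111111111011 = 32763

32763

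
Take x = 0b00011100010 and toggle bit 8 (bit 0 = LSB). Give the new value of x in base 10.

482

x = 00011100010
bit 8 is currently 0; toggle it via x ^ (1 << 8) = x ^ 256
→ 00111100010 = 482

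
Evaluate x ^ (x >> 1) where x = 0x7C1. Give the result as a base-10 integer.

x = 11111000001 = 1985
x>>1 = 01111100000
XOR  = 10000100001 = 1057
(x ^ (x >> 1) gives the standard binary-reflected Gray code of x.)

1057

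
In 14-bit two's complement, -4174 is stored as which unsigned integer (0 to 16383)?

4174 in 14 bits: 01000001001110
Invert: 10111110110001
Add 1:  10111110110010 = 12210
(Check: 2^14 - 4174 = 16384 - 4174 = 12210.)

12210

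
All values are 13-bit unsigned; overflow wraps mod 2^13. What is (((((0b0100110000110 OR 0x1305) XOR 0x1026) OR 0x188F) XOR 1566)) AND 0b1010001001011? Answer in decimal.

5121

0b0100110000110 = 0100110000110
0x1305 = 1001100000101
→ OR → 1101110000111 = 7047
0x1026 = 1000000100110
→ XOR → 0101110100001 = 2977
0x188F = 1100010001111
→ OR → 1101110101111 = 7087
1566 = 0011000011110
→ XOR → 1110110110001 = 7601
0b1010001001011 = 1010001001011
→ AND → 1010000000001 = 5121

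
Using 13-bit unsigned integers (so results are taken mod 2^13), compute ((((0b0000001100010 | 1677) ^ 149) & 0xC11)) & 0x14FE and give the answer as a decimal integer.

0b0000001100010 = 0000001100010
1677 = 0011010001101
→ | → 0011011101111 = 1775
149 = 0000010010101
→ ^ → 0011001111010 = 1658
0xC11 = 0110000010001
→ & → 0010000010000 = 1040
0x14FE = 1010011111110
→ & → 0010000010000 = 1040

1040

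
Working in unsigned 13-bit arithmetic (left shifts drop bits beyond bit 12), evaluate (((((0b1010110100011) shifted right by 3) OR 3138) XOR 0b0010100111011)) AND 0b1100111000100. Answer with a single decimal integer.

0b1010110100011 = 1010110100011
→ shifted right by 3 → 0001010110100 = 692
3138 = 0110001000010
→ OR → 0111011110110 = 3830
0b0010100111011 = 0010100111011
→ XOR → 0101111001101 = 3021
0b1100111000100 = 1100111000100
→ AND → 0100111000100 = 2500

2500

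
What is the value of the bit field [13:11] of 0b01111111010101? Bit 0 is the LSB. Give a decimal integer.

v = 01111111010101
Shift right by 11: 011
Mask low 3 bits: 011 = 3

3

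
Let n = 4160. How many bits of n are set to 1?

4160 = 1000001000000
Count the 1s: 1 + 1 = 2

2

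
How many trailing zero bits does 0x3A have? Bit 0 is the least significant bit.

0x3A = 111010
Trailing zeros: 1, so the lowest set bit is bit 1 (value 2).

1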